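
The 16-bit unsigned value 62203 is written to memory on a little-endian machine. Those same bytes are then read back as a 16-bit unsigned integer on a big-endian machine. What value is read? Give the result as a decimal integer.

62203 in 16-bit hexadecimal is 0xF2FB.
Stored little-endian, the bytes at ascending addresses are FB F2.
Read back as big-endian, the last byte is least significant, giving 0xFBF2.
0xFBF2 = 64498.

64498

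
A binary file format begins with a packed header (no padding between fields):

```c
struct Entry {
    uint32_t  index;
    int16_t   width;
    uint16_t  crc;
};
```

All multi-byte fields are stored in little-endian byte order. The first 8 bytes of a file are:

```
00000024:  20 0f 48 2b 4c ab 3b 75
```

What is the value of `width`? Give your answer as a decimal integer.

`width` follows `index` (4 bytes), so it starts at byte offset 4 and occupies 2 bytes.
Bytes at offsets 4..5: 4C AB.
In little-endian order the low byte comes first in memory.
Reassemble most-significant byte first: AB 4C → 0xAB4C.
Top bit is set, so as a signed 16-bit value this is 0xAB4C − 2^16 = -21684.

-21684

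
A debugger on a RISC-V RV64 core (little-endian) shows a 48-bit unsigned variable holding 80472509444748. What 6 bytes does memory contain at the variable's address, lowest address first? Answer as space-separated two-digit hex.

8C F2 56 77 30 49

80472509444748 in hexadecimal, padded to 48 bits, is 0x49307756F28C.
Split into bytes (most-significant first): 49 30 77 56 F2 8C.
Little-endian stores the least-significant byte at the lowest address.
So at ascending addresses the bytes are 8C F2 56 77 30 49.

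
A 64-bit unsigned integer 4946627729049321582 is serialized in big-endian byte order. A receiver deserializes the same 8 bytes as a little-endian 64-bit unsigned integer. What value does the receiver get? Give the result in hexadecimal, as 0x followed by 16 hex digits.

0x6E001512B6F3A544

4946627729049321582 in 64-bit hexadecimal is 0x44A5F3B61215006E.
Stored big-endian, the bytes at ascending addresses are 44 A5 F3 B6 12 15 00 6E.
Read back as little-endian, the first byte is least significant, giving 0x6E001512B6F3A544.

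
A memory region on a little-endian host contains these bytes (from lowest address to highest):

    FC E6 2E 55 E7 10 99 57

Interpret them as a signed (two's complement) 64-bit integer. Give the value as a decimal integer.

Little-endian stores the least-significant byte at the lowest address.
Reassemble most-significant byte first: 57 99 10 E7 55 2E E6 FC → 0x579910E7552EE6FC.
0x579910E7552EE6FC = 6312094938489087740.

6312094938489087740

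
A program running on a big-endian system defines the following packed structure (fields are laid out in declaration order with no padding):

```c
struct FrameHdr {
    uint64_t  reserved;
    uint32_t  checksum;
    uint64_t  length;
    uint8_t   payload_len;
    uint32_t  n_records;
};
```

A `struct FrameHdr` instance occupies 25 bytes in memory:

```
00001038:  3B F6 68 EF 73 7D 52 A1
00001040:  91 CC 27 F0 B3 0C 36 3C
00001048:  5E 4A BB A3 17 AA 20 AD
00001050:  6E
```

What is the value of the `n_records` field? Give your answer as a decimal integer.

`n_records` follows `reserved` (8 B), `checksum` (4 B), `length` (8 B), `payload_len` (1 B), so it starts at offset 8 + 4 + 8 + 1 = 21 and occupies 4 bytes.
Bytes at offsets 21..24: AA 20 AD 6E.
Big-endian stores the most-significant byte at the lowest address.
The bytes are already most-significant first: 0xAA20AD6E.
0xAA20AD6E = 2854268270.

2854268270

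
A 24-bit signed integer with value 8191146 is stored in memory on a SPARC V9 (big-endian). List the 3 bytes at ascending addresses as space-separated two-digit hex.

8191146 in hexadecimal, padded to 24 bits, is 0x7CFCAA.
Split into bytes (most-significant first): 7C FC AA.
In big-endian order the high byte comes first in memory.
So the memory order matches the most-significant-first order: 7C FC AA.

7C FC AA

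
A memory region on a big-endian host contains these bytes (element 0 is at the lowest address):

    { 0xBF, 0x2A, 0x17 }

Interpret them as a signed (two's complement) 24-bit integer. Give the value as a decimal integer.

Big-endian: lowest address holds the most-significant byte.
The bytes are already most-significant first: 0xBF2A17.
Top bit is set, so as a signed 24-bit value this is 0xBF2A17 − 2^24 = -4249065.

-4249065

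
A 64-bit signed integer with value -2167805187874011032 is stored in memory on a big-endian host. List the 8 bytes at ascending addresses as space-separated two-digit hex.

Two's complement of -2167805187874011032 in 64 bits: 2167805187874011032 = 0x1E159755357AB798; invert → 0xE1EA68AACA854867; add 1 → 0xE1EA68AACA854868.
Split into bytes (most-significant first): E1 EA 68 AA CA 85 48 68.
Big-endian: lowest address holds the most-significant byte.
So the memory order matches the most-significant-first order: E1 EA 68 AA CA 85 48 68.

E1 EA 68 AA CA 85 48 68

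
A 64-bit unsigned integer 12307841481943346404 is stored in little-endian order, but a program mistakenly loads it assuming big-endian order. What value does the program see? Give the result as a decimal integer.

16495572985348673194

12307841481943346404 in 64-bit hexadecimal is 0xAACE3C9E3B0CECE4.
Stored little-endian, the bytes at ascending addresses are E4 EC 0C 3B 9E 3C CE AA.
Read back as big-endian, the last byte is least significant, giving 0xE4EC0C3B9E3CCEAA.
0xE4EC0C3B9E3CCEAA = 16495572985348673194.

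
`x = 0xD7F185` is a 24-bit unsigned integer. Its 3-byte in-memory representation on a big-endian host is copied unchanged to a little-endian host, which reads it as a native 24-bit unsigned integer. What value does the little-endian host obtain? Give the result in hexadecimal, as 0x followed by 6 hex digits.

Stored big-endian, the bytes at ascending addresses are D7 F1 85.
Read back as little-endian, the first byte is least significant, giving 0x85F1D7.

0x85F1D7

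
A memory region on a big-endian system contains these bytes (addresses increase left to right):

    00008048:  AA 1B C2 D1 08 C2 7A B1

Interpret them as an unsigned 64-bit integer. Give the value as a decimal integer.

12257605013869853361

In big-endian order the high byte comes first in memory.
The bytes are already most-significant first: 0xAA1BC2D108C27AB1.
0xAA1BC2D108C27AB1 = 12257605013869853361.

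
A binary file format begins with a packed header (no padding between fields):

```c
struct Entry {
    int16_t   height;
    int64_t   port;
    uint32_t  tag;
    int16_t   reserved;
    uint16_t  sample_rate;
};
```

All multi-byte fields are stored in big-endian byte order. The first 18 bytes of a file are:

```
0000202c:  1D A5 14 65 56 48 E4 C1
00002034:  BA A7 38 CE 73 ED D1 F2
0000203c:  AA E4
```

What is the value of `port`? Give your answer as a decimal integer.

1469675724481870503

`port` follows `height` (2 bytes), so it starts at byte offset 2 and occupies 8 bytes.
Bytes at offsets 2..9: 14 65 56 48 E4 C1 BA A7.
In big-endian order the high byte comes first in memory.
The bytes are already most-significant first: 0x14655648E4C1BAA7.
0x14655648E4C1BAA7 = 1469675724481870503.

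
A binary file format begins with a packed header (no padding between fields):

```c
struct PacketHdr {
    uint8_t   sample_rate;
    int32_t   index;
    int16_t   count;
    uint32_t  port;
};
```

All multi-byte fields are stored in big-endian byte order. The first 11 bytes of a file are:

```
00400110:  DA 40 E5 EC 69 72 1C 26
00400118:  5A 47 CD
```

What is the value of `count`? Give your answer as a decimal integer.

`count` follows `sample_rate` (1 B), `index` (4 B), so it starts at offset 1 + 4 = 5 and occupies 2 bytes.
Bytes at offsets 5..6: 72 1C.
In big-endian order the high byte comes first in memory.
The bytes are already most-significant first: 0x721C.
0x721C = 29212.

29212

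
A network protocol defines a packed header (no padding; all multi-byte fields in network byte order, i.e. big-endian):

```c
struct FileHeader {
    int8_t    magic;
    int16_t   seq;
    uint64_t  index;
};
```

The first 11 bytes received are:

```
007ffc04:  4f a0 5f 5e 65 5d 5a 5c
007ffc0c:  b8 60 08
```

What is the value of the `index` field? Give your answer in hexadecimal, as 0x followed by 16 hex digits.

`index` follows `magic` (1 B), `seq` (2 B), so it starts at offset 1 + 2 = 3 and occupies 8 bytes.
Bytes at offsets 3..10: 5E 65 5D 5A 5C B8 60 08.
Big-endian stores the most-significant byte at the lowest address.
The bytes are already most-significant first: 0x5E655D5A5CB86008.

0x5E655D5A5CB86008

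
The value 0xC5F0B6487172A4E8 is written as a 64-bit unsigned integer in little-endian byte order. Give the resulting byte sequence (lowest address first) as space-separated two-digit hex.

Split into bytes (most-significant first): C5 F0 B6 48 71 72 A4 E8.
In little-endian order the low byte comes first in memory.
So at ascending addresses the bytes are E8 A4 72 71 48 B6 F0 C5.

E8 A4 72 71 48 B6 F0 C5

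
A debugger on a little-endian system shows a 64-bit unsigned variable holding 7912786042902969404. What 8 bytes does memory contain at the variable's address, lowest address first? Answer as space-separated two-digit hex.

7912786042902969404 in hexadecimal, padded to 64 bits, is 0x6DCFDCFB76E67C3C.
Split into bytes (most-significant first): 6D CF DC FB 76 E6 7C 3C.
Little-endian: lowest address holds the least-significant byte.
So at ascending addresses the bytes are 3C 7C E6 76 FB DC CF 6D.

3C 7C E6 76 FB DC CF 6D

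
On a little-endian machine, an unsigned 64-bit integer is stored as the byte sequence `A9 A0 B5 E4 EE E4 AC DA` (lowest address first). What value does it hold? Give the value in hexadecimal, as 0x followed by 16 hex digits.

Little-endian stores the least-significant byte at the lowest address.
Reassemble most-significant byte first: DA AC E4 EE E4 B5 A0 A9 → 0xDAACE4EEE4B5A0A9.

0xDAACE4EEE4B5A0A9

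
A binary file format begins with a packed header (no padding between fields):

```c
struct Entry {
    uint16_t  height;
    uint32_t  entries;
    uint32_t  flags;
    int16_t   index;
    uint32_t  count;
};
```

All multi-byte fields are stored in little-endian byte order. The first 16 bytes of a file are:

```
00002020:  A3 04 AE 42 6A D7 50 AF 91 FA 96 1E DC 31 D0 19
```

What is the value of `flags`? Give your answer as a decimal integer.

4203851600

`flags` follows `height` (2 B), `entries` (4 B), so it starts at offset 2 + 4 = 6 and occupies 4 bytes.
Bytes at offsets 6..9: 50 AF 91 FA.
Little-endian stores the least-significant byte at the lowest address.
Reassemble most-significant byte first: FA 91 AF 50 → 0xFA91AF50.
0xFA91AF50 = 4203851600.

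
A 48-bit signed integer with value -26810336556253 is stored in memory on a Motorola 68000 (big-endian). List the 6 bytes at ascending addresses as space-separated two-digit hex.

E7 9D BB 69 CB 23

Two's complement of -26810336556253 in 48 bits: 26810336556253 = 0x1862449634DD; invert → 0xE79DBB69CB22; add 1 → 0xE79DBB69CB23.
Split into bytes (most-significant first): E7 9D BB 69 CB 23.
Big-endian stores the most-significant byte at the lowest address.
So the memory order matches the most-significant-first order: E7 9D BB 69 CB 23.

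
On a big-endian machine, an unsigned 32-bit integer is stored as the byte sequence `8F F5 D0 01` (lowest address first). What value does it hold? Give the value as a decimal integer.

Big-endian: lowest address holds the most-significant byte.
The bytes are already most-significant first: 0x8FF5D001.
0x8FF5D001 = 2415251457.

2415251457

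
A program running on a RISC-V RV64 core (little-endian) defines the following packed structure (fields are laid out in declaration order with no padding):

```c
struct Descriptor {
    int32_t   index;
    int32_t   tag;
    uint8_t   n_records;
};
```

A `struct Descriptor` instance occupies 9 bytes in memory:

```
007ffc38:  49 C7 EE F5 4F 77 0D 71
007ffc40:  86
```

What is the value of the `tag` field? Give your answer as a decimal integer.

1896707919

`tag` follows `index` (4 bytes), so it starts at byte offset 4 and occupies 4 bytes.
Bytes at offsets 4..7: 4F 77 0D 71.
Little-endian stores the least-significant byte at the lowest address.
Reassemble most-significant byte first: 71 0D 77 4F → 0x710D774F.
0x710D774F = 1896707919.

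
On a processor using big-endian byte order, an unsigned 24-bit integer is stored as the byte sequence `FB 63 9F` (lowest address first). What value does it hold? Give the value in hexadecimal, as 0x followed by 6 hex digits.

Big-endian stores the most-significant byte at the lowest address.
The bytes are already most-significant first: 0xFB639F.

0xFB639F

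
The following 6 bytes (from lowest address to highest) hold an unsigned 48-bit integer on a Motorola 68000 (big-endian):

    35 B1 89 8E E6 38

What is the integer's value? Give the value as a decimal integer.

In big-endian order the high byte comes first in memory.
The bytes are already most-significant first: 0x35B1898EE638.
0x35B1898EE638 = 59036633327160.

59036633327160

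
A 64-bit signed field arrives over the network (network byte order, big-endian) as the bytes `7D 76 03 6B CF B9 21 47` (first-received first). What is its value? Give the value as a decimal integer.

9040417063574249799

Big-endian: lowest address holds the most-significant byte.
The bytes are already most-significant first: 0x7D76036BCFB92147.
0x7D76036BCFB92147 = 9040417063574249799.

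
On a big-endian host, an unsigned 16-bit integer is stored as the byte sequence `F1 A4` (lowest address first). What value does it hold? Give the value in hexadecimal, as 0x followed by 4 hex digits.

Big-endian: lowest address holds the most-significant byte.
The bytes are already most-significant first: 0xF1A4.

0xF1A4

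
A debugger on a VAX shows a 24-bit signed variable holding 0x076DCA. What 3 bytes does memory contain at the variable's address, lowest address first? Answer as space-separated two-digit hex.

CA 6D 07

Split into bytes (most-significant first): 07 6D CA.
Little-endian: lowest address holds the least-significant byte.
So at ascending addresses the bytes are CA 6D 07.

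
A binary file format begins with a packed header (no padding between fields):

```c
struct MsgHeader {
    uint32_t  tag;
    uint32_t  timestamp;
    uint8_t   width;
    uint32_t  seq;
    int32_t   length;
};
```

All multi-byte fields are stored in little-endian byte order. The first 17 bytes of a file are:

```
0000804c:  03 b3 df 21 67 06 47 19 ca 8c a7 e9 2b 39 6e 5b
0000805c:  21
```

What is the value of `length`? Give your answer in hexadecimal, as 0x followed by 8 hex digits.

`length` follows `tag` (4 B), `timestamp` (4 B), `width` (1 B), `seq` (4 B), so it starts at offset 4 + 4 + 1 + 4 = 13 and occupies 4 bytes.
Bytes at offsets 13..16: 39 6E 5B 21.
In little-endian order the low byte comes first in memory.
Reassemble most-significant byte first: 21 5B 6E 39 → 0x215B6E39.

0x215B6E39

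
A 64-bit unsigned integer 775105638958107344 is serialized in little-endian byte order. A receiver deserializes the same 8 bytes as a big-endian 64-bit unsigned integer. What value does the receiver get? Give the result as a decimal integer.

14990935946818142474

775105638958107344 in 64-bit hexadecimal is 0x0AC1BA78D1800AD0.
Stored little-endian, the bytes at ascending addresses are D0 0A 80 D1 78 BA C1 0A.
Read back as big-endian, the last byte is least significant, giving 0xD00A80D178BAC10A.
0xD00A80D178BAC10A = 14990935946818142474.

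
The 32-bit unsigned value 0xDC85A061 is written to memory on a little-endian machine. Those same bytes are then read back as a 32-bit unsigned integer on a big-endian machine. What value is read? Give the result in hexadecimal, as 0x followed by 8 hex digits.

0x61A085DC

Stored little-endian, the bytes at ascending addresses are 61 A0 85 DC.
Read back as big-endian, the last byte is least significant, giving 0x61A085DC.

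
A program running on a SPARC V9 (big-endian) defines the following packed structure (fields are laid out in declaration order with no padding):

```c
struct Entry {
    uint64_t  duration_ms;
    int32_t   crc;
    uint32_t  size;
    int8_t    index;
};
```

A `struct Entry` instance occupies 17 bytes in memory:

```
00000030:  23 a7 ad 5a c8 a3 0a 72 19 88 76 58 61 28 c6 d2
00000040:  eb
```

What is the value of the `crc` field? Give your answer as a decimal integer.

428373592

`crc` follows `duration_ms` (8 bytes), so it starts at byte offset 8 and occupies 4 bytes.
Bytes at offsets 8..11: 19 88 76 58.
Big-endian stores the most-significant byte at the lowest address.
The bytes are already most-significant first: 0x19887658.
0x19887658 = 428373592.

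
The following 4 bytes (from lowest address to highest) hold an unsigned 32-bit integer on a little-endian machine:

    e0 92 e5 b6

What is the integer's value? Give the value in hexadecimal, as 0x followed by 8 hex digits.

In little-endian order the low byte comes first in memory.
Reassemble most-significant byte first: B6 E5 92 E0 → 0xB6E592E0.

0xB6E592E0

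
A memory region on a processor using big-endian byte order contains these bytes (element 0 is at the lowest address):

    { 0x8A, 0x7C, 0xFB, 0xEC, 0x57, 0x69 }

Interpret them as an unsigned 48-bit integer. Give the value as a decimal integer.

Big-endian stores the most-significant byte at the lowest address.
The bytes are already most-significant first: 0x8A7CFBEC5769.
0x8A7CFBEC5769 = 152269407147881.

152269407147881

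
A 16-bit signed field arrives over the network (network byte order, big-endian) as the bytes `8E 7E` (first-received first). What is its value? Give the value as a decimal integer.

-29058

Big-endian: lowest address holds the most-significant byte.
The bytes are already most-significant first: 0x8E7E.
Top bit is set, so as a signed 16-bit value this is 0x8E7E − 2^16 = -29058.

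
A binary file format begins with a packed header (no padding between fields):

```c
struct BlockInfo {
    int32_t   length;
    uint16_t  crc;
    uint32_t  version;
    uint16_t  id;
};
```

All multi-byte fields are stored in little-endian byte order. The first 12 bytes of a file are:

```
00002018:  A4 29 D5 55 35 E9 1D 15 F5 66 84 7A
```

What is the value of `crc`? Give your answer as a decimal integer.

59701

`crc` follows `length` (4 bytes), so it starts at byte offset 4 and occupies 2 bytes.
Bytes at offsets 4..5: 35 E9.
Little-endian: lowest address holds the least-significant byte.
Reassemble most-significant byte first: E9 35 → 0xE935.
0xE935 = 59701.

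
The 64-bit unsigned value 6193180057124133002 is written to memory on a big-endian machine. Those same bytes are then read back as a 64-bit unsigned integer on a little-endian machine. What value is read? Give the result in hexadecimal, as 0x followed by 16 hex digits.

0x8AD8EAF67298F255

6193180057124133002 in 64-bit hexadecimal is 0x55F29872F6EAD88A.
Stored big-endian, the bytes at ascending addresses are 55 F2 98 72 F6 EA D8 8A.
Read back as little-endian, the first byte is least significant, giving 0x8AD8EAF67298F255.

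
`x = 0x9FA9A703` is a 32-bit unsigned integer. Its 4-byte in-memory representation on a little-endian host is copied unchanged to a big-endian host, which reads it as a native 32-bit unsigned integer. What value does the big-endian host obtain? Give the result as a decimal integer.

Stored little-endian, the bytes at ascending addresses are 03 A7 A9 9F.
Read back as big-endian, the last byte is least significant, giving 0x03A7A99F.
0x03A7A99F = 61319583.

61319583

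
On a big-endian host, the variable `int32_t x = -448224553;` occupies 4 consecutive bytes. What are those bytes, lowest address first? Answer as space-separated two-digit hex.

E5 48 A2 D7

Two's complement of -448224553 in 32 bits: 448224553 = 0x1AB75D29; invert → 0xE548A2D6; add 1 → 0xE548A2D7.
Split into bytes (most-significant first): E5 48 A2 D7.
Big-endian: lowest address holds the most-significant byte.
So the memory order matches the most-significant-first order: E5 48 A2 D7.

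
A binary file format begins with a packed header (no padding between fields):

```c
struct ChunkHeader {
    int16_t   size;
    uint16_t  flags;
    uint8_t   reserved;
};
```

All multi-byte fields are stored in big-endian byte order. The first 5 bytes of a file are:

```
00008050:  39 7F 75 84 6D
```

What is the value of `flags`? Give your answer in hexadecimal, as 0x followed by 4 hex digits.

0x7584

`flags` follows `size` (2 bytes), so it starts at byte offset 2 and occupies 2 bytes.
Bytes at offsets 2..3: 75 84.
Big-endian: lowest address holds the most-significant byte.
The bytes are already most-significant first: 0x7584.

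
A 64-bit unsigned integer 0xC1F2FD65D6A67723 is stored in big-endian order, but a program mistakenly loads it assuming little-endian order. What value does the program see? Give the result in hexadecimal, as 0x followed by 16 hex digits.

Stored big-endian, the bytes at ascending addresses are C1 F2 FD 65 D6 A6 77 23.
Read back as little-endian, the first byte is least significant, giving 0x2377A6D665FDF2C1.

0x2377A6D665FDF2C1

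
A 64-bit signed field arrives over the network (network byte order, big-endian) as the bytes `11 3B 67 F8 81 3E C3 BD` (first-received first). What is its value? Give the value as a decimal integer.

1241700439288628157

Big-endian: lowest address holds the most-significant byte.
The bytes are already most-significant first: 0x113B67F8813EC3BD.
0x113B67F8813EC3BD = 1241700439288628157.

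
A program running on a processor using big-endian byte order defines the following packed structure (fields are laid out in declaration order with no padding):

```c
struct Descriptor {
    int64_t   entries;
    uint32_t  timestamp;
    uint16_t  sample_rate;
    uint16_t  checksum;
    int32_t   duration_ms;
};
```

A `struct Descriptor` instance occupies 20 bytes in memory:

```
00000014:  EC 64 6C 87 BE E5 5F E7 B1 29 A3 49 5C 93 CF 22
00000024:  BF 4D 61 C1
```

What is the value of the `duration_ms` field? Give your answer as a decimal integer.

-1085447743

`duration_ms` follows `entries` (8 B), `timestamp` (4 B), `sample_rate` (2 B), `checksum` (2 B), so it starts at offset 8 + 4 + 2 + 2 = 16 and occupies 4 bytes.
Bytes at offsets 16..19: BF 4D 61 C1.
In big-endian order the high byte comes first in memory.
The bytes are already most-significant first: 0xBF4D61C1.
Top bit is set, so as a signed 32-bit value this is 0xBF4D61C1 − 2^32 = -1085447743.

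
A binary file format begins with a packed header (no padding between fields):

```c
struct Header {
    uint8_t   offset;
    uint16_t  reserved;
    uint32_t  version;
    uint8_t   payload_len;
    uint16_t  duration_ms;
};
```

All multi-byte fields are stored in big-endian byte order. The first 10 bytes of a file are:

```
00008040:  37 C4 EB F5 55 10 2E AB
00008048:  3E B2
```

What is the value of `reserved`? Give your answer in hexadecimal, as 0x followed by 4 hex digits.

`reserved` follows `offset` (1 byte), so it starts at byte offset 1 and occupies 2 bytes.
Bytes at offsets 1..2: C4 EB.
Big-endian stores the most-significant byte at the lowest address.
The bytes are already most-significant first: 0xC4EB.

0xC4EB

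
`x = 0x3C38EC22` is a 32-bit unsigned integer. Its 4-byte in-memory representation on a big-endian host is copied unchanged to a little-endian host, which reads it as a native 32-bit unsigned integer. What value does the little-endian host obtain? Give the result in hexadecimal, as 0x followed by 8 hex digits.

0x22EC383C

Stored big-endian, the bytes at ascending addresses are 3C 38 EC 22.
Read back as little-endian, the first byte is least significant, giving 0x22EC383C.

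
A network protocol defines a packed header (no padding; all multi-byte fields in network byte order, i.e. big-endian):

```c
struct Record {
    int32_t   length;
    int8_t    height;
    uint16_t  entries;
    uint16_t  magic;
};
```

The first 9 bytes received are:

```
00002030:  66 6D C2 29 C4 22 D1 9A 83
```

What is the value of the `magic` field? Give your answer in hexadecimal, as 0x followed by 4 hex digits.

0x9A83

`magic` follows `length` (4 B), `height` (1 B), `entries` (2 B), so it starts at offset 4 + 1 + 2 = 7 and occupies 2 bytes.
Bytes at offsets 7..8: 9A 83.
Big-endian stores the most-significant byte at the lowest address.
The bytes are already most-significant first: 0x9A83.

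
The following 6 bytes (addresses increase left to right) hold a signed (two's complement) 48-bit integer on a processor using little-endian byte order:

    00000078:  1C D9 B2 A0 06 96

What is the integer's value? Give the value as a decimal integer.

In little-endian order the low byte comes first in memory.
Reassemble most-significant byte first: 96 06 A0 B2 D9 1C → 0x9606A0B2D91C.
Top bit is set, so as a signed 48-bit value this is 0x9606A0B2D91C − 2^48 = -116519766664932.

-116519766664932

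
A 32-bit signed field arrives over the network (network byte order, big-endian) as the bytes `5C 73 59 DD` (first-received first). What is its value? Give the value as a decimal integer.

1551063517

In big-endian order the high byte comes first in memory.
The bytes are already most-significant first: 0x5C7359DD.
0x5C7359DD = 1551063517.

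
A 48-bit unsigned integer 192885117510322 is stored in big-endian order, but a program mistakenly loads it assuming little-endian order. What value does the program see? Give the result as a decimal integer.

196137895095727

192885117510322 in 48-bit hexadecimal is 0xAF6D90E962B2.
Stored big-endian, the bytes at ascending addresses are AF 6D 90 E9 62 B2.
Read back as little-endian, the first byte is least significant, giving 0xB262E9906DAF.
0xB262E9906DAF = 196137895095727.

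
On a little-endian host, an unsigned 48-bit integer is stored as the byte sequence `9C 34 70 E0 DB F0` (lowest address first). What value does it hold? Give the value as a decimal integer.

264827153953948

In little-endian order the low byte comes first in memory.
Reassemble most-significant byte first: F0 DB E0 70 34 9C → 0xF0DBE070349C.
0xF0DBE070349C = 264827153953948.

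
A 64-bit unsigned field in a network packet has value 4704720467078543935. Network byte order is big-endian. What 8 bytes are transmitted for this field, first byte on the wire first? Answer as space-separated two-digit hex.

4704720467078543935 in hexadecimal, padded to 64 bits, is 0x414A86568FB9FA3F.
Split into bytes (most-significant first): 41 4A 86 56 8F B9 FA 3F.
In big-endian order the high byte comes first in memory.
So the memory order matches the most-significant-first order: 41 4A 86 56 8F B9 FA 3F.

41 4A 86 56 8F B9 FA 3F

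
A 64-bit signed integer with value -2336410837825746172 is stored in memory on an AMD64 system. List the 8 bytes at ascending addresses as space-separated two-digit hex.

Two's complement of -2336410837825746172 in 64 bits: 2336410837825746172 = 0x206C994735F9F4FC; invert → 0xDF9366B8CA060B03; add 1 → 0xDF9366B8CA060B04.
Split into bytes (most-significant first): DF 93 66 B8 CA 06 0B 04.
In little-endian order the low byte comes first in memory.
So at ascending addresses the bytes are 04 0B 06 CA B8 66 93 DF.

04 0B 06 CA B8 66 93 DF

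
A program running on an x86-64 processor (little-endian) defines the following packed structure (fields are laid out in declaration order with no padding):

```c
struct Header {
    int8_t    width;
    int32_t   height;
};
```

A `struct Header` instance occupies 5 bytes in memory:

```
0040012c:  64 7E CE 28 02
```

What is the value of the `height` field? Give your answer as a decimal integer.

`height` follows `width` (1 byte), so it starts at byte offset 1 and occupies 4 bytes.
Bytes at offsets 1..4: 7E CE 28 02.
In little-endian order the low byte comes first in memory.
Reassemble most-significant byte first: 02 28 CE 7E → 0x0228CE7E.
0x0228CE7E = 36228734.

36228734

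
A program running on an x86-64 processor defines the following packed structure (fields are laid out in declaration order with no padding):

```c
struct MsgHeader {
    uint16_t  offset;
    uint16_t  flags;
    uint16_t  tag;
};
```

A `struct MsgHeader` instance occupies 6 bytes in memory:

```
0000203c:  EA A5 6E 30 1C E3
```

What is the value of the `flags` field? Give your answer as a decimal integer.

12398

`flags` follows `offset` (2 bytes), so it starts at byte offset 2 and occupies 2 bytes.
Bytes at offsets 2..3: 6E 30.
Little-endian: lowest address holds the least-significant byte.
Reassemble most-significant byte first: 30 6E → 0x306E.
0x306E = 12398.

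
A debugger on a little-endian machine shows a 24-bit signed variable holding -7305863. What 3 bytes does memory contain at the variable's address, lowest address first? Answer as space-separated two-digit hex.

79 85 90

Two's complement of -7305863 in 24 bits: 7305863 = 0x6F7A87; invert → 0x908578; add 1 → 0x908579.
Split into bytes (most-significant first): 90 85 79.
Little-endian: lowest address holds the least-significant byte.
So at ascending addresses the bytes are 79 85 90.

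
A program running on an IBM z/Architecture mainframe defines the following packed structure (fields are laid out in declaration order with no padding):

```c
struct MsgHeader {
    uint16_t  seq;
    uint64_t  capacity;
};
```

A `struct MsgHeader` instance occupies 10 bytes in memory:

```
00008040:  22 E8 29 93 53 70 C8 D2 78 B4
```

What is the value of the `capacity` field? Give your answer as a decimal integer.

`capacity` follows `seq` (2 bytes), so it starts at byte offset 2 and occupies 8 bytes.
Bytes at offsets 2..9: 29 93 53 70 C8 D2 78 B4.
In big-endian order the high byte comes first in memory.
The bytes are already most-significant first: 0x29935370C8D278B4.
0x29935370C8D278B4 = 2995829921002191028.

2995829921002191028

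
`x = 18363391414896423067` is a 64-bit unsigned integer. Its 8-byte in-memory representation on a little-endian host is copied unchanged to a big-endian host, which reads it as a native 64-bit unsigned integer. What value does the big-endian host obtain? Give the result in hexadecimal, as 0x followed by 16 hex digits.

18363391414896423067 in 64-bit hexadecimal is 0xFED7DF32CC5BF09B.
Stored little-endian, the bytes at ascending addresses are 9B F0 5B CC 32 DF D7 FE.
Read back as big-endian, the last byte is least significant, giving 0x9BF05BCC32DFD7FE.

0x9BF05BCC32DFD7FE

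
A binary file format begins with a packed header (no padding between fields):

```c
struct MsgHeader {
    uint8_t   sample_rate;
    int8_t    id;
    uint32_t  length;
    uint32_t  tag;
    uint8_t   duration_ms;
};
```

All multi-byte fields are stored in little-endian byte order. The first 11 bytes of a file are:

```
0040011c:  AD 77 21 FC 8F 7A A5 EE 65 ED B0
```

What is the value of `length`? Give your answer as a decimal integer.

2056256545

`length` follows `sample_rate` (1 B), `id` (1 B), so it starts at offset 1 + 1 = 2 and occupies 4 bytes.
Bytes at offsets 2..5: 21 FC 8F 7A.
Little-endian stores the least-significant byte at the lowest address.
Reassemble most-significant byte first: 7A 8F FC 21 → 0x7A8FFC21.
0x7A8FFC21 = 2056256545.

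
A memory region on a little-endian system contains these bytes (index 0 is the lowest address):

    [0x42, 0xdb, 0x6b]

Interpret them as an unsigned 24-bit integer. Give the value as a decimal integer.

Little-endian stores the least-significant byte at the lowest address.
Reassemble most-significant byte first: 6B DB 42 → 0x6BDB42.
0x6BDB42 = 7068482.

7068482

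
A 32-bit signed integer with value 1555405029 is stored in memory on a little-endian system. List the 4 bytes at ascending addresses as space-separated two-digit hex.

1555405029 in hexadecimal, padded to 32 bits, is 0x5CB598E5.
Split into bytes (most-significant first): 5C B5 98 E5.
In little-endian order the low byte comes first in memory.
So at ascending addresses the bytes are E5 98 B5 5C.

E5 98 B5 5C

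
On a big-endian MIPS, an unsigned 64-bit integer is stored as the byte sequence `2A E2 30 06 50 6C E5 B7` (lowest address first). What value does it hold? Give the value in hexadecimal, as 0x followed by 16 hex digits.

0x2AE23006506CE5B7

In big-endian order the high byte comes first in memory.
The bytes are already most-significant first: 0x2AE23006506CE5B7.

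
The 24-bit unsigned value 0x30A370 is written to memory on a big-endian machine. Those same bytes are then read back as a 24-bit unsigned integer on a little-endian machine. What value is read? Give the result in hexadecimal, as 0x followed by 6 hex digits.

Stored big-endian, the bytes at ascending addresses are 30 A3 70.
Read back as little-endian, the first byte is least significant, giving 0x70A330.

0x70A330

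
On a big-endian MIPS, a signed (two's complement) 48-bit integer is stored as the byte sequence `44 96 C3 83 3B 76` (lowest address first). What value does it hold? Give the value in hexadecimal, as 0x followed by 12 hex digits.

Big-endian: lowest address holds the most-significant byte.
The bytes are already most-significant first: 0x4496C3833B76.

0x4496C3833B76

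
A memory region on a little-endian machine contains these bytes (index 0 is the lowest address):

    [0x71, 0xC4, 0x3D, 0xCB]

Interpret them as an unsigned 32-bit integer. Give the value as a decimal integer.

Little-endian stores the least-significant byte at the lowest address.
Reassemble most-significant byte first: CB 3D C4 71 → 0xCB3DC471.
0xCB3DC471 = 3409822833.

3409822833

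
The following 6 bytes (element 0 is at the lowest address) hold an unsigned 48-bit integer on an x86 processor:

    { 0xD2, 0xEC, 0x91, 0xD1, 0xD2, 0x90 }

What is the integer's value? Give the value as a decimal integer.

Little-endian stores the least-significant byte at the lowest address.
Reassemble most-significant byte first: 90 D2 D1 91 EC D2 → 0x90D2D191ECD2.
0x90D2D191ECD2 = 159235133533394.

159235133533394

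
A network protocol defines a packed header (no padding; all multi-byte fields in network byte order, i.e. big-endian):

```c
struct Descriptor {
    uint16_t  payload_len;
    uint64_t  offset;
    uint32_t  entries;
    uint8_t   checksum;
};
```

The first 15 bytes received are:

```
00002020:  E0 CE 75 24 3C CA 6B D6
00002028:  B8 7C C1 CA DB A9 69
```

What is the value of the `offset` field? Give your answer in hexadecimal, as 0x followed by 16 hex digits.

`offset` follows `payload_len` (2 bytes), so it starts at byte offset 2 and occupies 8 bytes.
Bytes at offsets 2..9: 75 24 3C CA 6B D6 B8 7C.
In big-endian order the high byte comes first in memory.
The bytes are already most-significant first: 0x75243CCA6BD6B87C.

0x75243CCA6BD6B87C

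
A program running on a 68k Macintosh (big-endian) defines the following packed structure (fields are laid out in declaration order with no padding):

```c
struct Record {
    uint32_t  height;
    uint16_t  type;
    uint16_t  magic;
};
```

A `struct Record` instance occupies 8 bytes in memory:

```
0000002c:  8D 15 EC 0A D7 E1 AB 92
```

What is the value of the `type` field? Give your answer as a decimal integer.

55265

`type` follows `height` (4 bytes), so it starts at byte offset 4 and occupies 2 bytes.
Bytes at offsets 4..5: D7 E1.
Big-endian stores the most-significant byte at the lowest address.
The bytes are already most-significant first: 0xD7E1.
0xD7E1 = 55265.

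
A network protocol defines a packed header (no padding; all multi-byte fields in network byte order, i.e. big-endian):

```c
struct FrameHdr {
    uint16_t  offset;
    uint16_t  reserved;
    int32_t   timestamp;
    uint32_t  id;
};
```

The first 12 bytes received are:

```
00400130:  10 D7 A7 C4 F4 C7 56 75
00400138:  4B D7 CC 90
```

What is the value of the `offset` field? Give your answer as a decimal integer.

4311

`offset` is the first field, at byte offset 0, occupying 2 bytes.
Bytes at offsets 0..1: 10 D7.
In big-endian order the high byte comes first in memory.
The bytes are already most-significant first: 0x10D7.
0x10D7 = 4311.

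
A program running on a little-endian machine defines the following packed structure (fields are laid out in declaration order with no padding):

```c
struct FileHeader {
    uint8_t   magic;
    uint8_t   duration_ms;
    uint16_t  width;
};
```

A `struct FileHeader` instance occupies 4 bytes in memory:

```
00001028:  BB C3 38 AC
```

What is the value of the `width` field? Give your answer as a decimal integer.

`width` follows `magic` (1 B), `duration_ms` (1 B), so it starts at offset 1 + 1 = 2 and occupies 2 bytes.
Bytes at offsets 2..3: 38 AC.
In little-endian order the low byte comes first in memory.
Reassemble most-significant byte first: AC 38 → 0xAC38.
0xAC38 = 44088.

44088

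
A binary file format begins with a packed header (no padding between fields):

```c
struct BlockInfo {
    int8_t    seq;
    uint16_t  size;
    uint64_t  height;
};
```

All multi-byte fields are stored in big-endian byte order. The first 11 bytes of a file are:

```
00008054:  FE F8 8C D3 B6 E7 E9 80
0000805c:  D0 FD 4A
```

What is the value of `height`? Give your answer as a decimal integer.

15255635777838710090

`height` follows `seq` (1 B), `size` (2 B), so it starts at offset 1 + 2 = 3 and occupies 8 bytes.
Bytes at offsets 3..10: D3 B6 E7 E9 80 D0 FD 4A.
Big-endian stores the most-significant byte at the lowest address.
The bytes are already most-significant first: 0xD3B6E7E980D0FD4A.
0xD3B6E7E980D0FD4A = 15255635777838710090.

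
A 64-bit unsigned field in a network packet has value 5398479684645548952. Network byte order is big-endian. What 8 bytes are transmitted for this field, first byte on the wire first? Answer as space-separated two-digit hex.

5398479684645548952 in hexadecimal, padded to 64 bits, is 0x4AEB40ABBA75F398.
Split into bytes (most-significant first): 4A EB 40 AB BA 75 F3 98.
Big-endian: lowest address holds the most-significant byte.
So the memory order matches the most-significant-first order: 4A EB 40 AB BA 75 F3 98.

4A EB 40 AB BA 75 F3 98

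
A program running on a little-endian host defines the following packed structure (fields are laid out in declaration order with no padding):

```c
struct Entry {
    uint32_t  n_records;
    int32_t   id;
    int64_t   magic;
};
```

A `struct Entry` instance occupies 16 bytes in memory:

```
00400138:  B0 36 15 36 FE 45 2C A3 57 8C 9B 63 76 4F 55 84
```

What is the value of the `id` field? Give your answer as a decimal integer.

`id` follows `n_records` (4 bytes), so it starts at byte offset 4 and occupies 4 bytes.
Bytes at offsets 4..7: FE 45 2C A3.
In little-endian order the low byte comes first in memory.
Reassemble most-significant byte first: A3 2C 45 FE → 0xA32C45FE.
Top bit is set, so as a signed 32-bit value this is 0xA32C45FE − 2^32 = -1557379586.

-1557379586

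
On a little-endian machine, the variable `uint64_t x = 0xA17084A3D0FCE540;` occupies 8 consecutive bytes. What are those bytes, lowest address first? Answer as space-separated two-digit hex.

Split into bytes (most-significant first): A1 70 84 A3 D0 FC E5 40.
Little-endian: lowest address holds the least-significant byte.
So at ascending addresses the bytes are 40 E5 FC D0 A3 84 70 A1.

40 E5 FC D0 A3 84 70 A1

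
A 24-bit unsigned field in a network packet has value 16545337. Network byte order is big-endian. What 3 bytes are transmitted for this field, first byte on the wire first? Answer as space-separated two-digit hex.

16545337 in hexadecimal, padded to 24 bits, is 0xFC7639.
Split into bytes (most-significant first): FC 76 39.
Big-endian: lowest address holds the most-significant byte.
So the memory order matches the most-significant-first order: FC 76 39.

FC 76 39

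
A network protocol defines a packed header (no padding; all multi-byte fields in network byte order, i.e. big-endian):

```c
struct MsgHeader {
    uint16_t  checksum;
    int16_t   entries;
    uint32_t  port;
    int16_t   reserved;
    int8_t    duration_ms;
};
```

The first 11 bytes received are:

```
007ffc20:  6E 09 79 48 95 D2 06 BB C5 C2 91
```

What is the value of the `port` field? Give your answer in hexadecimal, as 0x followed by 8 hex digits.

0x95D206BB

`port` follows `checksum` (2 B), `entries` (2 B), so it starts at offset 2 + 2 = 4 and occupies 4 bytes.
Bytes at offsets 4..7: 95 D2 06 BB.
Big-endian: lowest address holds the most-significant byte.
The bytes are already most-significant first: 0x95D206BB.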